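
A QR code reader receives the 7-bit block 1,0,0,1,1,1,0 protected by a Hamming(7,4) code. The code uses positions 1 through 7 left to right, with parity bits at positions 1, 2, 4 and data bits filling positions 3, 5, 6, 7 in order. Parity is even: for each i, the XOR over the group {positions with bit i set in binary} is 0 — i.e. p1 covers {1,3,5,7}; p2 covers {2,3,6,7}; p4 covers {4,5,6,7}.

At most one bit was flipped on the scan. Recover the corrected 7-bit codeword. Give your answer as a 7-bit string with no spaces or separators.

s1 (pos 1,3,5,7): 1⊕0⊕1⊕0 = 0
s2 (pos 2,3,6,7): 0⊕0⊕1⊕0 = 1
s4 (pos 4,5,6,7): 1⊕1⊕1⊕0 = 1
Syndrome s4…s1 = 110 → error at position 6.
Flip position 6: 1001110 → 1001100

1001100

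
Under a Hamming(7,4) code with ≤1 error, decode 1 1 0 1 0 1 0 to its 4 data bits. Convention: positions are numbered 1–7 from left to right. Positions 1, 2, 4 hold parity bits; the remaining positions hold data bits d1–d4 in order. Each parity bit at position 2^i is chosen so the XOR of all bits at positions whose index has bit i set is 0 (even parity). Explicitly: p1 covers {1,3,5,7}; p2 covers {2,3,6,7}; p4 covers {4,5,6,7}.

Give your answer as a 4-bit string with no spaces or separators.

0010

s1 (pos 1,3,5,7): 1⊕0⊕0⊕0 = 1
s2 (pos 2,3,6,7): 1⊕0⊕1⊕0 = 0
s4 (pos 4,5,6,7): 1⊕0⊕1⊕0 = 0
Syndrome s4…s1 = 001 → error at position 1.
Flip position 1: 1101010 → 0101010
Read data bits from positions 3,5,6,7: 0010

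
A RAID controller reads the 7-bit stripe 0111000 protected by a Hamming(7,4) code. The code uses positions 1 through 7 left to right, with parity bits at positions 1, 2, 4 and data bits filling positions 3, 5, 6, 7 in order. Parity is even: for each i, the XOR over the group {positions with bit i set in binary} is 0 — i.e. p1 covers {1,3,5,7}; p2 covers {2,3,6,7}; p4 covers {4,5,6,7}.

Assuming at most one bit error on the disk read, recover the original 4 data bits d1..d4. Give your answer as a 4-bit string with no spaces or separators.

1100

s1 (pos 1,3,5,7): 0⊕1⊕0⊕0 = 1
s2 (pos 2,3,6,7): 1⊕1⊕0⊕0 = 0
s4 (pos 4,5,6,7): 1⊕0⊕0⊕0 = 1
Syndrome s4…s1 = 101 → error at position 5.
Flip position 5: 0111000 → 0111100
Read data bits from positions 3,5,6,7: 1100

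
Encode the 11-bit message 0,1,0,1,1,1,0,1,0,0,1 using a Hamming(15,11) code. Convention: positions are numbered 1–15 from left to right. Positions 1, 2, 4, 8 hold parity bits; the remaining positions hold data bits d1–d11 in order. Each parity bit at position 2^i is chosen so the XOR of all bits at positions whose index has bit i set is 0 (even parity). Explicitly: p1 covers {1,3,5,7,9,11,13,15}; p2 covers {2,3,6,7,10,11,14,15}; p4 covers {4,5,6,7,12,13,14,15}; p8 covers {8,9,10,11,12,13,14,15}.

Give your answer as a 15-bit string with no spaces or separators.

Place data at non-parity positions: p1 p2 0 p4 1 0 1 p8 1 1 0 1 0 0 1
p1 (pos 1,3,5,7,9,11,13,15): XOR of data positions = 0⊕1⊕1⊕1⊕0⊕0⊕1 = 0
p2 (pos 2,3,6,7,10,11,14,15): XOR of data positions = 0⊕0⊕1⊕1⊕0⊕0⊕1 = 1
p4 (pos 4,5,6,7,12,13,14,15): XOR of data positions = 1⊕0⊕1⊕1⊕0⊕0⊕1 = 0
p8 (pos 8,9,10,11,12,13,14,15): XOR of data positions = 1⊕1⊕0⊕1⊕0⊕0⊕1 = 0
Codeword: 010010101101001

010010101101001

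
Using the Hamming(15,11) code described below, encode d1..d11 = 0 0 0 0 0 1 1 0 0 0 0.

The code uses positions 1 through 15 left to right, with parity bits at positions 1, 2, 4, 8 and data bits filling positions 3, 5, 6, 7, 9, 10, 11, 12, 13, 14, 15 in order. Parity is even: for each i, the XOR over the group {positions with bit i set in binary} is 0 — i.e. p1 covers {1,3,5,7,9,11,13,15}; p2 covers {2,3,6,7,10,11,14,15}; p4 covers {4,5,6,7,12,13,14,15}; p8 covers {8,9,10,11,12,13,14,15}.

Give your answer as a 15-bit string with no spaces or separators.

Place data at non-parity positions: p1 p2 0 p4 0 0 0 p8 0 1 1 0 0 0 0
p1 (pos 1,3,5,7,9,11,13,15): XOR of data positions = 0⊕0⊕0⊕0⊕1⊕0⊕0 = 1
p2 (pos 2,3,6,7,10,11,14,15): XOR of data positions = 0⊕0⊕0⊕1⊕1⊕0⊕0 = 0
p4 (pos 4,5,6,7,12,13,14,15): XOR of data positions = 0⊕0⊕0⊕0⊕0⊕0⊕0 = 0
p8 (pos 8,9,10,11,12,13,14,15): XOR of data positions = 0⊕1⊕1⊕0⊕0⊕0⊕0 = 0
Codeword: 100000000110000

100000000110000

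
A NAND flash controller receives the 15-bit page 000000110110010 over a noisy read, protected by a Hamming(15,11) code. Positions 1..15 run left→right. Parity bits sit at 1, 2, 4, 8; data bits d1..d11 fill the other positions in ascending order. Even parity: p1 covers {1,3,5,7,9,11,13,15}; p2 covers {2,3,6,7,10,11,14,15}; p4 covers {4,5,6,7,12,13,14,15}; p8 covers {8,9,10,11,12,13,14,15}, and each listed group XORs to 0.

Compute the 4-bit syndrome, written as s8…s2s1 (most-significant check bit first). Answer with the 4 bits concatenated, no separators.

s1 (pos 1,3,5,7,9,11,13,15): 0⊕0⊕0⊕1⊕0⊕1⊕0⊕0 = 0
s2 (pos 2,3,6,7,10,11,14,15): 0⊕0⊕0⊕1⊕1⊕1⊕1⊕0 = 0
s4 (pos 4,5,6,7,12,13,14,15): 0⊕0⊕0⊕1⊕0⊕0⊕1⊕0 = 0
s8 (pos 8,9,10,11,12,13,14,15): 1⊕0⊕1⊕1⊕0⊕0⊕1⊕0 = 0
Syndrome s8…s1 = 0000 → no error.

0000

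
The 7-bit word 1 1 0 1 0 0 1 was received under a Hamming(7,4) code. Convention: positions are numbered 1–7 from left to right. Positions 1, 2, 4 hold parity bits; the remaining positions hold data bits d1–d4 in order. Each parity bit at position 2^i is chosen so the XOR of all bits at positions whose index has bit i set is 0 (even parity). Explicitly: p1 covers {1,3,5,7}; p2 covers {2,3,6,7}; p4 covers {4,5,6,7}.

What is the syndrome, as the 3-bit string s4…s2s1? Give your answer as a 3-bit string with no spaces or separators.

s1 (pos 1,3,5,7): 1⊕0⊕0⊕1 = 0
s2 (pos 2,3,6,7): 1⊕0⊕0⊕1 = 0
s4 (pos 4,5,6,7): 1⊕0⊕0⊕1 = 0
Syndrome s4…s1 = 000 → no error.

000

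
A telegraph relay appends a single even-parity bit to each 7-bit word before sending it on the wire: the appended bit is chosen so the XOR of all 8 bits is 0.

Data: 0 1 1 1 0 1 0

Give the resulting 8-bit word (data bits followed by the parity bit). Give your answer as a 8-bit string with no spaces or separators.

XOR of the 7 data bits: 0⊕1⊕1⊕1⊕0⊕1⊕0 = 0
Parity bit = 0 (so all 8 bits XOR to 0).

01110100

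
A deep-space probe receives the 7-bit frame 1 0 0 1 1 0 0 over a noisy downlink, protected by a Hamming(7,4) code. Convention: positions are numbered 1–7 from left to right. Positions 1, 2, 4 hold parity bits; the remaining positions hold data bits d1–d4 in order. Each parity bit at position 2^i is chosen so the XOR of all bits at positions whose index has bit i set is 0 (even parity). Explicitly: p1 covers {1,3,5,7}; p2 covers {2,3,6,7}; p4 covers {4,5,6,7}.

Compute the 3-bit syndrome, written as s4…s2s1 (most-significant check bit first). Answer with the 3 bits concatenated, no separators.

000

s1 (pos 1,3,5,7): 1⊕0⊕1⊕0 = 0
s2 (pos 2,3,6,7): 0⊕0⊕0⊕0 = 0
s4 (pos 4,5,6,7): 1⊕1⊕0⊕0 = 0
Syndrome s4…s1 = 000 → no error.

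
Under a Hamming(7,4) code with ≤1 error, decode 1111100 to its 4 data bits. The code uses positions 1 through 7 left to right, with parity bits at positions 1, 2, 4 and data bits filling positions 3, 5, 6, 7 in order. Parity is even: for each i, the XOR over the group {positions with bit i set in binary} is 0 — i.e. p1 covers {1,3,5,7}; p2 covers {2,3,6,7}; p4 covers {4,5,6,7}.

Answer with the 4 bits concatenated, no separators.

s1 (pos 1,3,5,7): 1⊕1⊕1⊕0 = 1
s2 (pos 2,3,6,7): 1⊕1⊕0⊕0 = 0
s4 (pos 4,5,6,7): 1⊕1⊕0⊕0 = 0
Syndrome s4…s1 = 001 → error at position 1.
Flip position 1: 1111100 → 0111100
Read data bits from positions 3,5,6,7: 1100

1100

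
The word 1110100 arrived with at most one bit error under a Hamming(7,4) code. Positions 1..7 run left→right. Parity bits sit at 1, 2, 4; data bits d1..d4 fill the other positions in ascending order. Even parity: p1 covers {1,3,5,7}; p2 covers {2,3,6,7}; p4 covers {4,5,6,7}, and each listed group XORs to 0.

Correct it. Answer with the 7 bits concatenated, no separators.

s1 (pos 1,3,5,7): 1⊕1⊕1⊕0 = 1
s2 (pos 2,3,6,7): 1⊕1⊕0⊕0 = 0
s4 (pos 4,5,6,7): 0⊕1⊕0⊕0 = 1
Syndrome s4…s1 = 101 → error at position 5.
Flip position 5: 1110100 → 1110000

1110000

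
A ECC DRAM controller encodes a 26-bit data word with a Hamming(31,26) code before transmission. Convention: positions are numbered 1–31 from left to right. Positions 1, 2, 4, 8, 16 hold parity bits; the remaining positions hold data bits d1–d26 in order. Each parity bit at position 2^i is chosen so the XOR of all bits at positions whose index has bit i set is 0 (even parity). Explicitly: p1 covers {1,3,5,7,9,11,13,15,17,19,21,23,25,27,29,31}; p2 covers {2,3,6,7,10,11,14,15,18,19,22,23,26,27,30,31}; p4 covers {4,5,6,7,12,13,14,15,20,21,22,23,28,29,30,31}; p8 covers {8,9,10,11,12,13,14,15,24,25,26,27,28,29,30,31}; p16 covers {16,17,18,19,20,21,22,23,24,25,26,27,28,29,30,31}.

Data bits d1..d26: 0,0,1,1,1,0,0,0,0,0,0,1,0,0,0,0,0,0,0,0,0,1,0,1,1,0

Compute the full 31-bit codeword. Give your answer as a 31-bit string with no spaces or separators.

1000011010000000100000000010110

Place data at non-parity positions: p1 p2 0 p4 0 1 1 p8 1 0 0 0 0 0 0 p16 1 0 0 0 0 0 0 0 0 0 1 0 1 1 0
p1 (pos 1,3,5,7,9,11,13,15,17,19,21,23,25,27,29,31): XOR of data positions = 0⊕0⊕1⊕1⊕0⊕0⊕0⊕1⊕0⊕0⊕0⊕0⊕1⊕1⊕0 = 1
p2 (pos 2,3,6,7,10,11,14,15,18,19,22,23,26,27,30,31): XOR of data positions = 0⊕1⊕1⊕0⊕0⊕0⊕0⊕0⊕0⊕0⊕0⊕0⊕1⊕1⊕0 = 0
p4 (pos 4,5,6,7,12,13,14,15,20,21,22,23,28,29,30,31): XOR of data positions = 0⊕1⊕1⊕0⊕0⊕0⊕0⊕0⊕0⊕0⊕0⊕0⊕1⊕1⊕0 = 0
p8 (pos 8,9,10,11,12,13,14,15,24,25,26,27,28,29,30,31): XOR of data positions = 1⊕0⊕0⊕0⊕0⊕0⊕0⊕0⊕0⊕0⊕1⊕0⊕1⊕1⊕0 = 0
p16 (pos 16,17,18,19,20,21,22,23,24,25,26,27,28,29,30,31): XOR of data positions = 1⊕0⊕0⊕0⊕0⊕0⊕0⊕0⊕0⊕0⊕1⊕0⊕1⊕1⊕0 = 0
Codeword: 1000011010000000100000000010110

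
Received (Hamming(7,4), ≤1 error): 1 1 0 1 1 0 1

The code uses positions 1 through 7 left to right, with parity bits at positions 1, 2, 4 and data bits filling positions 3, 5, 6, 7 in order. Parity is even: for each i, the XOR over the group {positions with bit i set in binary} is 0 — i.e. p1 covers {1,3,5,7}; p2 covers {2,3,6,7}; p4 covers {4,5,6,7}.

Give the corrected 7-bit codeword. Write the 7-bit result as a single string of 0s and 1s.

1101001

s1 (pos 1,3,5,7): 1⊕0⊕1⊕1 = 1
s2 (pos 2,3,6,7): 1⊕0⊕0⊕1 = 0
s4 (pos 4,5,6,7): 1⊕1⊕0⊕1 = 1
Syndrome s4…s1 = 101 → error at position 5.
Flip position 5: 1101101 → 1101001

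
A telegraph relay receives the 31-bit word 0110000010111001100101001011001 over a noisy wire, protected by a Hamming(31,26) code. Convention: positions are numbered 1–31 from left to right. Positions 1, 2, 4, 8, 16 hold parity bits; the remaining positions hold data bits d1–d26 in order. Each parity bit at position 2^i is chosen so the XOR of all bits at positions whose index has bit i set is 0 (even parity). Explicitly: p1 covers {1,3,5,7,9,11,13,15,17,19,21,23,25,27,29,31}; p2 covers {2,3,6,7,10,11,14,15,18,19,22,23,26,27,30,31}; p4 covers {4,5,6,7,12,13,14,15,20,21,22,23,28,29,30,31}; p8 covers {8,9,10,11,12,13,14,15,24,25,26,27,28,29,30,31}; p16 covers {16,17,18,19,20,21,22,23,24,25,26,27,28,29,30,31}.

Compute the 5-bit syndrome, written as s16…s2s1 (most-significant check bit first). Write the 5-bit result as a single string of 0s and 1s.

00000

s1 (pos 1,3,5,7,9,11,13,15,17,19,21,23,25,27,29,31): 0⊕1⊕0⊕0⊕1⊕1⊕1⊕0⊕1⊕0⊕0⊕0⊕1⊕1⊕0⊕1 = 0
s2 (pos 2,3,6,7,10,11,14,15,18,19,22,23,26,27,30,31): 1⊕1⊕0⊕0⊕0⊕1⊕0⊕0⊕0⊕0⊕1⊕0⊕0⊕1⊕0⊕1 = 0
s4 (pos 4,5,6,7,12,13,14,15,20,21,22,23,28,29,30,31): 0⊕0⊕0⊕0⊕1⊕1⊕0⊕0⊕1⊕0⊕1⊕0⊕1⊕0⊕0⊕1 = 0
s8 (pos 8,9,10,11,12,13,14,15,24,25,26,27,28,29,30,31): 0⊕1⊕0⊕1⊕1⊕1⊕0⊕0⊕0⊕1⊕0⊕1⊕1⊕0⊕0⊕1 = 0
s16 (pos 16,17,18,19,20,21,22,23,24,25,26,27,28,29,30,31): 1⊕1⊕0⊕0⊕1⊕0⊕1⊕0⊕0⊕1⊕0⊕1⊕1⊕0⊕0⊕1 = 0
Syndrome s16…s1 = 00000 → no error.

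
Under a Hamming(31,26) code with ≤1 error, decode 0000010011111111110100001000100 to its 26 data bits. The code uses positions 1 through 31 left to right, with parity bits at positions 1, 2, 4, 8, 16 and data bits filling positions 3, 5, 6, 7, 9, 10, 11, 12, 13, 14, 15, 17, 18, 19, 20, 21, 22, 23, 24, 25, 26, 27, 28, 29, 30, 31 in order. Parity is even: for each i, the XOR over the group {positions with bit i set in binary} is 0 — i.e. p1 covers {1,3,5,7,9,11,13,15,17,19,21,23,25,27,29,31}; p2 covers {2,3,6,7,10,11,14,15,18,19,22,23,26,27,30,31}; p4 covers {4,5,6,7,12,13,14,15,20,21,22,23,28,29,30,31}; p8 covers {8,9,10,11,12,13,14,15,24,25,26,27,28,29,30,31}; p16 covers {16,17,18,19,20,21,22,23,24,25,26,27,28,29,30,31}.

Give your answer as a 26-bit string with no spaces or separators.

00101111011110100001000100

s1 (pos 1,3,5,7,9,11,13,15,17,19,21,23,25,27,29,31): 0⊕0⊕0⊕0⊕1⊕1⊕1⊕1⊕1⊕0⊕0⊕0⊕1⊕0⊕1⊕0 = 1
s2 (pos 2,3,6,7,10,11,14,15,18,19,22,23,26,27,30,31): 0⊕0⊕1⊕0⊕1⊕1⊕1⊕1⊕1⊕0⊕0⊕0⊕0⊕0⊕0⊕0 = 0
s4 (pos 4,5,6,7,12,13,14,15,20,21,22,23,28,29,30,31): 0⊕0⊕1⊕0⊕1⊕1⊕1⊕1⊕1⊕0⊕0⊕0⊕0⊕1⊕0⊕0 = 1
s8 (pos 8,9,10,11,12,13,14,15,24,25,26,27,28,29,30,31): 0⊕1⊕1⊕1⊕1⊕1⊕1⊕1⊕0⊕1⊕0⊕0⊕0⊕1⊕0⊕0 = 1
s16 (pos 16,17,18,19,20,21,22,23,24,25,26,27,28,29,30,31): 1⊕1⊕1⊕0⊕1⊕0⊕0⊕0⊕0⊕1⊕0⊕0⊕0⊕1⊕0⊕0 = 0
Syndrome s16…s1 = 01101 → error at position 13.
Flip position 13: 0000010011111111110100001000100 → 0000010011110111110100001000100
Read data bits from positions 3,5,6,7,9,10,11,12,13,14,15,17,18,19,20,21,22,23,24,25,26,27,28,29,30,31: 00101111011110100001000100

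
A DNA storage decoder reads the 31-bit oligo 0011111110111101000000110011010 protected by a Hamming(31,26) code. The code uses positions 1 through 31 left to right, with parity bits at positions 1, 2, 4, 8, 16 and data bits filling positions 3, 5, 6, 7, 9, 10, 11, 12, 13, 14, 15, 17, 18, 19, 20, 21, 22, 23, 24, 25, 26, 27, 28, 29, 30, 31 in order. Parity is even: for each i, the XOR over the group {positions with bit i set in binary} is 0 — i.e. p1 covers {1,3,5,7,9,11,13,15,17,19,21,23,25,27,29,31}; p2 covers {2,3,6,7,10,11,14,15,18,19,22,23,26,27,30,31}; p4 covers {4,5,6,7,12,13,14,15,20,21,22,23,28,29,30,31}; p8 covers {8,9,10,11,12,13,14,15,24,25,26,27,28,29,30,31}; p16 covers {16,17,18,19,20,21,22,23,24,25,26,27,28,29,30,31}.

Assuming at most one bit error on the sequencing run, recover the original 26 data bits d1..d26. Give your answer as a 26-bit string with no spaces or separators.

11111011110000000110011010

s1 (pos 1,3,5,7,9,11,13,15,17,19,21,23,25,27,29,31): 0⊕1⊕1⊕1⊕1⊕1⊕1⊕0⊕0⊕0⊕0⊕1⊕0⊕1⊕0⊕0 = 0
s2 (pos 2,3,6,7,10,11,14,15,18,19,22,23,26,27,30,31): 0⊕1⊕1⊕1⊕0⊕1⊕1⊕0⊕0⊕0⊕0⊕1⊕0⊕1⊕1⊕0 = 0
s4 (pos 4,5,6,7,12,13,14,15,20,21,22,23,28,29,30,31): 1⊕1⊕1⊕1⊕1⊕1⊕1⊕0⊕0⊕0⊕0⊕1⊕1⊕0⊕1⊕0 = 0
s8 (pos 8,9,10,11,12,13,14,15,24,25,26,27,28,29,30,31): 1⊕1⊕0⊕1⊕1⊕1⊕1⊕0⊕1⊕0⊕0⊕1⊕1⊕0⊕1⊕0 = 0
s16 (pos 16,17,18,19,20,21,22,23,24,25,26,27,28,29,30,31): 1⊕0⊕0⊕0⊕0⊕0⊕0⊕1⊕1⊕0⊕0⊕1⊕1⊕0⊕1⊕0 = 0
Syndrome s16…s1 = 00000 → no error.
Read data bits from positions 3,5,6,7,9,10,11,12,13,14,15,17,18,19,20,21,22,23,24,25,26,27,28,29,30,31: 11111011110000000110011010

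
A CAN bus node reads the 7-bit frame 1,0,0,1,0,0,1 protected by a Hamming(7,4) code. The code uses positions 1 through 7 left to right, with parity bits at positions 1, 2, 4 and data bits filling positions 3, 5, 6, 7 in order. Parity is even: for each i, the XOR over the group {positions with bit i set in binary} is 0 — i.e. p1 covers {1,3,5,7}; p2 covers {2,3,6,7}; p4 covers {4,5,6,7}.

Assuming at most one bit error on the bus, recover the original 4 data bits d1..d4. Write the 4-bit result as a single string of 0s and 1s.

s1 (pos 1,3,5,7): 1⊕0⊕0⊕1 = 0
s2 (pos 2,3,6,7): 0⊕0⊕0⊕1 = 1
s4 (pos 4,5,6,7): 1⊕0⊕0⊕1 = 0
Syndrome s4…s1 = 010 → error at position 2.
Flip position 2: 1001001 → 1101001
Read data bits from positions 3,5,6,7: 0001

0001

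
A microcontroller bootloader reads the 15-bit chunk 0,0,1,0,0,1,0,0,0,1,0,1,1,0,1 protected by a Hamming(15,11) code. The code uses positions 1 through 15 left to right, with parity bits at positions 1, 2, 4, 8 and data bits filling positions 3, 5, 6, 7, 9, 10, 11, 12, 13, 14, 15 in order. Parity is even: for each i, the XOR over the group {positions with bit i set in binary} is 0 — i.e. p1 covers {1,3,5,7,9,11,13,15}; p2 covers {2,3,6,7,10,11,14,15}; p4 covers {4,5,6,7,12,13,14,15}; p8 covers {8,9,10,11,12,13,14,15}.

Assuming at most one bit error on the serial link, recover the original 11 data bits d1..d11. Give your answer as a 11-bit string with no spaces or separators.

10100101101

s1 (pos 1,3,5,7,9,11,13,15): 0⊕1⊕0⊕0⊕0⊕0⊕1⊕1 = 1
s2 (pos 2,3,6,7,10,11,14,15): 0⊕1⊕1⊕0⊕1⊕0⊕0⊕1 = 0
s4 (pos 4,5,6,7,12,13,14,15): 0⊕0⊕1⊕0⊕1⊕1⊕0⊕1 = 0
s8 (pos 8,9,10,11,12,13,14,15): 0⊕0⊕1⊕0⊕1⊕1⊕0⊕1 = 0
Syndrome s8…s1 = 0001 → error at position 1.
Flip position 1: 001001000101101 → 101001000101101
Read data bits from positions 3,5,6,7,9,10,11,12,13,14,15: 10100101101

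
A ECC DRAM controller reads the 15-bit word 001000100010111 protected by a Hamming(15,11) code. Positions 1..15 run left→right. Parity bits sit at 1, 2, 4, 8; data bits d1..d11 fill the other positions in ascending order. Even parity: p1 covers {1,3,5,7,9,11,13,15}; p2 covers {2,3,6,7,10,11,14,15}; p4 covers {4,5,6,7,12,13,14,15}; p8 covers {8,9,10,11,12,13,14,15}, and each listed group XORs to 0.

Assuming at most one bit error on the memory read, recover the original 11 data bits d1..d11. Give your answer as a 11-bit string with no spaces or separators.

s1 (pos 1,3,5,7,9,11,13,15): 0⊕1⊕0⊕1⊕0⊕1⊕1⊕1 = 1
s2 (pos 2,3,6,7,10,11,14,15): 0⊕1⊕0⊕1⊕0⊕1⊕1⊕1 = 1
s4 (pos 4,5,6,7,12,13,14,15): 0⊕0⊕0⊕1⊕0⊕1⊕1⊕1 = 0
s8 (pos 8,9,10,11,12,13,14,15): 0⊕0⊕0⊕1⊕0⊕1⊕1⊕1 = 0
Syndrome s8…s1 = 0011 → error at position 3.
Flip position 3: 001000100010111 → 000000100010111
Read data bits from positions 3,5,6,7,9,10,11,12,13,14,15: 00010010111

00010010111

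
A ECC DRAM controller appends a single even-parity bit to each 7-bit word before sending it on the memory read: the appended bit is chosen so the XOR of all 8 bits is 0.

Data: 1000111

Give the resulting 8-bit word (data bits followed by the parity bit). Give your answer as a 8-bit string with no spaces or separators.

XOR of the 7 data bits: 1⊕0⊕0⊕0⊕1⊕1⊕1 = 0
Parity bit = 0 (so all 8 bits XOR to 0).

10001110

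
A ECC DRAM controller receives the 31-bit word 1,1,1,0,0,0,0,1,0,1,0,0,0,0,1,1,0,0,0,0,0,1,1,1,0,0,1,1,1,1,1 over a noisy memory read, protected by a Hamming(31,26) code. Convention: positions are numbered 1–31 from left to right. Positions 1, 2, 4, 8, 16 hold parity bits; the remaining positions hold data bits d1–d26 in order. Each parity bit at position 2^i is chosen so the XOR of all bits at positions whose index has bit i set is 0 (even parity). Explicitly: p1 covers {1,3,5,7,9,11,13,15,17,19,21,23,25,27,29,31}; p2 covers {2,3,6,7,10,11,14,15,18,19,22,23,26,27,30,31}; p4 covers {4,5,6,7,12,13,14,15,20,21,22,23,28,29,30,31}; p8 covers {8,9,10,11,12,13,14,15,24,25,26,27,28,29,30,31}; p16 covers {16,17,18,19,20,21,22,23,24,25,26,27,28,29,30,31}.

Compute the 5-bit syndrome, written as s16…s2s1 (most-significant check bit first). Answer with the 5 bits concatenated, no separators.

11111

s1 (pos 1,3,5,7,9,11,13,15,17,19,21,23,25,27,29,31): 1⊕1⊕0⊕0⊕0⊕0⊕0⊕1⊕0⊕0⊕0⊕1⊕0⊕1⊕1⊕1 = 1
s2 (pos 2,3,6,7,10,11,14,15,18,19,22,23,26,27,30,31): 1⊕1⊕0⊕0⊕1⊕0⊕0⊕1⊕0⊕0⊕1⊕1⊕0⊕1⊕1⊕1 = 1
s4 (pos 4,5,6,7,12,13,14,15,20,21,22,23,28,29,30,31): 0⊕0⊕0⊕0⊕0⊕0⊕0⊕1⊕0⊕0⊕1⊕1⊕1⊕1⊕1⊕1 = 1
s8 (pos 8,9,10,11,12,13,14,15,24,25,26,27,28,29,30,31): 1⊕0⊕1⊕0⊕0⊕0⊕0⊕1⊕1⊕0⊕0⊕1⊕1⊕1⊕1⊕1 = 1
s16 (pos 16,17,18,19,20,21,22,23,24,25,26,27,28,29,30,31): 1⊕0⊕0⊕0⊕0⊕0⊕1⊕1⊕1⊕0⊕0⊕1⊕1⊕1⊕1⊕1 = 1
Syndrome s16…s1 = 11111 → error at position 31.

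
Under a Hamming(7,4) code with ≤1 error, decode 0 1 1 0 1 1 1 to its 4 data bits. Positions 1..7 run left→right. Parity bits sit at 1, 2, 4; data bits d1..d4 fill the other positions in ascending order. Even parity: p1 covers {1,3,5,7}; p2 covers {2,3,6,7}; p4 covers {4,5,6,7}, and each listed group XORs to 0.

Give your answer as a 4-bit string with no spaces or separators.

1011

s1 (pos 1,3,5,7): 0⊕1⊕1⊕1 = 1
s2 (pos 2,3,6,7): 1⊕1⊕1⊕1 = 0
s4 (pos 4,5,6,7): 0⊕1⊕1⊕1 = 1
Syndrome s4…s1 = 101 → error at position 5.
Flip position 5: 0110111 → 0110011
Read data bits from positions 3,5,6,7: 1011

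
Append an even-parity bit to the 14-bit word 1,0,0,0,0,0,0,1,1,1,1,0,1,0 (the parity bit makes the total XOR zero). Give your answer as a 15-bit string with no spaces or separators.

XOR of the 14 data bits: 1⊕0⊕0⊕0⊕0⊕0⊕0⊕1⊕1⊕1⊕1⊕0⊕1⊕0 = 0
Parity bit = 0 (so all 15 bits XOR to 0).

100000011110100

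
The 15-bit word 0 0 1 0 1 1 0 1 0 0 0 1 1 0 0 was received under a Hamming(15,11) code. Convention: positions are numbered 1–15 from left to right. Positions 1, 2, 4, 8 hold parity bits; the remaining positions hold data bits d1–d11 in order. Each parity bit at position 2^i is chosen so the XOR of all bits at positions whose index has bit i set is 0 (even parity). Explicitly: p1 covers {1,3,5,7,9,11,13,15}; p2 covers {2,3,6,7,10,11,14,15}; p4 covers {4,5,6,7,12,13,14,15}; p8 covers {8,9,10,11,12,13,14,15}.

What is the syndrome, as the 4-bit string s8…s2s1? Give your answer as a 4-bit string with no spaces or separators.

1001

s1 (pos 1,3,5,7,9,11,13,15): 0⊕1⊕1⊕0⊕0⊕0⊕1⊕0 = 1
s2 (pos 2,3,6,7,10,11,14,15): 0⊕1⊕1⊕0⊕0⊕0⊕0⊕0 = 0
s4 (pos 4,5,6,7,12,13,14,15): 0⊕1⊕1⊕0⊕1⊕1⊕0⊕0 = 0
s8 (pos 8,9,10,11,12,13,14,15): 1⊕0⊕0⊕0⊕1⊕1⊕0⊕0 = 1
Syndrome s8…s1 = 1001 → error at position 9.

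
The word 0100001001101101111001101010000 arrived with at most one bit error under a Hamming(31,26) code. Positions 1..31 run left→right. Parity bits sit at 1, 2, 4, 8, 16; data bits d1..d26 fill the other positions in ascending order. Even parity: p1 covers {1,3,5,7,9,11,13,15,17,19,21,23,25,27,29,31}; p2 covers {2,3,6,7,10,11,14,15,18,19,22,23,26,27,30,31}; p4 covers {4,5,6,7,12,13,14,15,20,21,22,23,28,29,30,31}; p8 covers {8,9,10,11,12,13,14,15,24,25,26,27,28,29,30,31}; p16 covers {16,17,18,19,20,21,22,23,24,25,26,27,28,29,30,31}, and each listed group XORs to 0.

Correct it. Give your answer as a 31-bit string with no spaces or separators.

s1 (pos 1,3,5,7,9,11,13,15,17,19,21,23,25,27,29,31): 0⊕0⊕0⊕1⊕0⊕1⊕1⊕0⊕1⊕1⊕0⊕1⊕1⊕1⊕0⊕0 = 0
s2 (pos 2,3,6,7,10,11,14,15,18,19,22,23,26,27,30,31): 1⊕0⊕0⊕1⊕1⊕1⊕1⊕0⊕1⊕1⊕1⊕1⊕0⊕1⊕0⊕0 = 0
s4 (pos 4,5,6,7,12,13,14,15,20,21,22,23,28,29,30,31): 0⊕0⊕0⊕1⊕0⊕1⊕1⊕0⊕0⊕0⊕1⊕1⊕0⊕0⊕0⊕0 = 1
s8 (pos 8,9,10,11,12,13,14,15,24,25,26,27,28,29,30,31): 0⊕0⊕1⊕1⊕0⊕1⊕1⊕0⊕0⊕1⊕0⊕1⊕0⊕0⊕0⊕0 = 0
s16 (pos 16,17,18,19,20,21,22,23,24,25,26,27,28,29,30,31): 1⊕1⊕1⊕1⊕0⊕0⊕1⊕1⊕0⊕1⊕0⊕1⊕0⊕0⊕0⊕0 = 0
Syndrome s16…s1 = 00100 → error at position 4.
Flip position 4: 0100001001101101111001101010000 → 0101001001101101111001101010000

0101001001101101111001101010000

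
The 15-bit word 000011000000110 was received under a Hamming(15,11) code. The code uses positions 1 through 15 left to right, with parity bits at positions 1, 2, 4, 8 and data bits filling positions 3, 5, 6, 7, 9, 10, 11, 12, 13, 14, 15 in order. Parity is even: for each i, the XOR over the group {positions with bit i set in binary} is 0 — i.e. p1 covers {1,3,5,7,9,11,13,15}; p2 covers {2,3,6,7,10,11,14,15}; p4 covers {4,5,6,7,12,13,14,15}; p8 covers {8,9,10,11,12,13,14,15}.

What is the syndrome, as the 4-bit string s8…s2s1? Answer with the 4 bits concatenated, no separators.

0000

s1 (pos 1,3,5,7,9,11,13,15): 0⊕0⊕1⊕0⊕0⊕0⊕1⊕0 = 0
s2 (pos 2,3,6,7,10,11,14,15): 0⊕0⊕1⊕0⊕0⊕0⊕1⊕0 = 0
s4 (pos 4,5,6,7,12,13,14,15): 0⊕1⊕1⊕0⊕0⊕1⊕1⊕0 = 0
s8 (pos 8,9,10,11,12,13,14,15): 0⊕0⊕0⊕0⊕0⊕1⊕1⊕0 = 0
Syndrome s8…s1 = 0000 → no error.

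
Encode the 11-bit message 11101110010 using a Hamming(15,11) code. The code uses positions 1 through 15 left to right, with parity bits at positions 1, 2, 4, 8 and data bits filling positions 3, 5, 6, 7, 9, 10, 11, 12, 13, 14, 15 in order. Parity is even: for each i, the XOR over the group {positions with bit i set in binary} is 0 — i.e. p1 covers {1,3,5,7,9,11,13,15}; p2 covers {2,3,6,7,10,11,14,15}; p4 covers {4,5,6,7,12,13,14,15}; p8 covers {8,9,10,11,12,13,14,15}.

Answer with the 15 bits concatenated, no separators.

011111001110010

Place data at non-parity positions: p1 p2 1 p4 1 1 0 p8 1 1 1 0 0 1 0
p1 (pos 1,3,5,7,9,11,13,15): XOR of data positions = 1⊕1⊕0⊕1⊕1⊕0⊕0 = 0
p2 (pos 2,3,6,7,10,11,14,15): XOR of data positions = 1⊕1⊕0⊕1⊕1⊕1⊕0 = 1
p4 (pos 4,5,6,7,12,13,14,15): XOR of data positions = 1⊕1⊕0⊕0⊕0⊕1⊕0 = 1
p8 (pos 8,9,10,11,12,13,14,15): XOR of data positions = 1⊕1⊕1⊕0⊕0⊕1⊕0 = 0
Codeword: 011111001110010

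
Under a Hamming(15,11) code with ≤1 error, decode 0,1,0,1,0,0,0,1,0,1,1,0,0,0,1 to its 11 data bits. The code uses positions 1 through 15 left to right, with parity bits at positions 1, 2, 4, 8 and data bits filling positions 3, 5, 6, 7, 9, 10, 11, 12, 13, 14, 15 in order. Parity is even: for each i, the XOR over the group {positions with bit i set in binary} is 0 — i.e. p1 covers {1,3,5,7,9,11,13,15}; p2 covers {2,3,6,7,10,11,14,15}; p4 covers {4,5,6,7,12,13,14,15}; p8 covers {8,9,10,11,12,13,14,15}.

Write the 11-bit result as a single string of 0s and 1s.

s1 (pos 1,3,5,7,9,11,13,15): 0⊕0⊕0⊕0⊕0⊕1⊕0⊕1 = 0
s2 (pos 2,3,6,7,10,11,14,15): 1⊕0⊕0⊕0⊕1⊕1⊕0⊕1 = 0
s4 (pos 4,5,6,7,12,13,14,15): 1⊕0⊕0⊕0⊕0⊕0⊕0⊕1 = 0
s8 (pos 8,9,10,11,12,13,14,15): 1⊕0⊕1⊕1⊕0⊕0⊕0⊕1 = 0
Syndrome s8…s1 = 0000 → no error.
Read data bits from positions 3,5,6,7,9,10,11,12,13,14,15: 00000110001

00000110001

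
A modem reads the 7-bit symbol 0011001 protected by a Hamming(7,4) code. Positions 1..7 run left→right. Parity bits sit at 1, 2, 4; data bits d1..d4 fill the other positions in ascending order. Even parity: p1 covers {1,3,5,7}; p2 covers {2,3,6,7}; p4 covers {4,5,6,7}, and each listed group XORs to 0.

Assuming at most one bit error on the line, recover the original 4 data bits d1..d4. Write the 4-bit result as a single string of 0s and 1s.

s1 (pos 1,3,5,7): 0⊕1⊕0⊕1 = 0
s2 (pos 2,3,6,7): 0⊕1⊕0⊕1 = 0
s4 (pos 4,5,6,7): 1⊕0⊕0⊕1 = 0
Syndrome s4…s1 = 000 → no error.
Read data bits from positions 3,5,6,7: 1001

1001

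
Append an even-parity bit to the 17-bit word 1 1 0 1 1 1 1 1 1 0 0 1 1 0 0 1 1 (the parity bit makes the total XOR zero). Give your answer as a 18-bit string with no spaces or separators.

110111111001100110

XOR of the 17 data bits: 1⊕1⊕0⊕1⊕1⊕1⊕1⊕1⊕1⊕0⊕0⊕1⊕1⊕0⊕0⊕1⊕1 = 0
Parity bit = 0 (so all 18 bits XOR to 0).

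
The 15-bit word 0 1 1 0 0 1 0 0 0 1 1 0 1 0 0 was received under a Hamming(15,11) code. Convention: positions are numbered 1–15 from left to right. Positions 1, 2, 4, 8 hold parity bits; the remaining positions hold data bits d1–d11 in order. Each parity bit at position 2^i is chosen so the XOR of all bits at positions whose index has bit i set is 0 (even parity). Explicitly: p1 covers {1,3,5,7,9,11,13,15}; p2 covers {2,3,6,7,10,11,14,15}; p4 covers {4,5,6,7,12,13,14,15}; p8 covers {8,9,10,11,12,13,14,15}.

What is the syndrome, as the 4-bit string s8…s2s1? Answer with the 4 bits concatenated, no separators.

s1 (pos 1,3,5,7,9,11,13,15): 0⊕1⊕0⊕0⊕0⊕1⊕1⊕0 = 1
s2 (pos 2,3,6,7,10,11,14,15): 1⊕1⊕1⊕0⊕1⊕1⊕0⊕0 = 1
s4 (pos 4,5,6,7,12,13,14,15): 0⊕0⊕1⊕0⊕0⊕1⊕0⊕0 = 0
s8 (pos 8,9,10,11,12,13,14,15): 0⊕0⊕1⊕1⊕0⊕1⊕0⊕0 = 1
Syndrome s8…s1 = 1011 → error at position 11.

1011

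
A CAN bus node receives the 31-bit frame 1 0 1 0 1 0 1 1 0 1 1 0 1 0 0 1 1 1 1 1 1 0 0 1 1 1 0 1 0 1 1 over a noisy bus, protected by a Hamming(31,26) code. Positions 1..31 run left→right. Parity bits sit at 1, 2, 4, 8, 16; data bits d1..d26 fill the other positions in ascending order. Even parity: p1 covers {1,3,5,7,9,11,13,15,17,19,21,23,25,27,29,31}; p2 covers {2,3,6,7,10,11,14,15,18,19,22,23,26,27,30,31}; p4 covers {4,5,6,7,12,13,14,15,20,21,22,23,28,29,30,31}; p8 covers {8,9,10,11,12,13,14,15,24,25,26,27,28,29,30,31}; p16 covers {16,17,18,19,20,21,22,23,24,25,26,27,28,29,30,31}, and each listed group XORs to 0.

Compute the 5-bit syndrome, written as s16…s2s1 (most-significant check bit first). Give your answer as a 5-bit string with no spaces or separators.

s1 (pos 1,3,5,7,9,11,13,15,17,19,21,23,25,27,29,31): 1⊕1⊕1⊕1⊕0⊕1⊕1⊕0⊕1⊕1⊕1⊕0⊕1⊕0⊕0⊕1 = 1
s2 (pos 2,3,6,7,10,11,14,15,18,19,22,23,26,27,30,31): 0⊕1⊕0⊕1⊕1⊕1⊕0⊕0⊕1⊕1⊕0⊕0⊕1⊕0⊕1⊕1 = 1
s4 (pos 4,5,6,7,12,13,14,15,20,21,22,23,28,29,30,31): 0⊕1⊕0⊕1⊕0⊕1⊕0⊕0⊕1⊕1⊕0⊕0⊕1⊕0⊕1⊕1 = 0
s8 (pos 8,9,10,11,12,13,14,15,24,25,26,27,28,29,30,31): 1⊕0⊕1⊕1⊕0⊕1⊕0⊕0⊕1⊕1⊕1⊕0⊕1⊕0⊕1⊕1 = 0
s16 (pos 16,17,18,19,20,21,22,23,24,25,26,27,28,29,30,31): 1⊕1⊕1⊕1⊕1⊕1⊕0⊕0⊕1⊕1⊕1⊕0⊕1⊕0⊕1⊕1 = 0
Syndrome s16…s1 = 00011 → error at position 3.

00011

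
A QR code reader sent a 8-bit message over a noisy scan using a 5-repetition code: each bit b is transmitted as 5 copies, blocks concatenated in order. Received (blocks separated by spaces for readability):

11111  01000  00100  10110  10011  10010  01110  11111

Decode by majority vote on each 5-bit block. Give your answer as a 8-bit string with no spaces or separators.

Block 1 (11111): 5 ones → 1
Block 2 (01000): 1 one → 0
Block 3 (00100): 1 one → 0
Block 4 (10110): 3 ones → 1
Block 5 (10011): 3 ones → 1
Block 6 (10010): 2 ones → 0
Block 7 (01110): 3 ones → 1
Block 8 (11111): 5 ones → 1

10011011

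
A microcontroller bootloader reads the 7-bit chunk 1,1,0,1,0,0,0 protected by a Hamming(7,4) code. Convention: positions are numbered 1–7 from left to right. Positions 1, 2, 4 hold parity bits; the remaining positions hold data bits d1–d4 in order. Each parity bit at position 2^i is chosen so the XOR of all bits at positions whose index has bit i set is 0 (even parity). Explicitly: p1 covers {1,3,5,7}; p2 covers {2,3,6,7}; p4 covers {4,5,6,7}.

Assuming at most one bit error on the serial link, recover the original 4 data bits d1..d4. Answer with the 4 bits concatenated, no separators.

s1 (pos 1,3,5,7): 1⊕0⊕0⊕0 = 1
s2 (pos 2,3,6,7): 1⊕0⊕0⊕0 = 1
s4 (pos 4,5,6,7): 1⊕0⊕0⊕0 = 1
Syndrome s4…s1 = 111 → error at position 7.
Flip position 7: 1101000 → 1101001
Read data bits from positions 3,5,6,7: 0001

0001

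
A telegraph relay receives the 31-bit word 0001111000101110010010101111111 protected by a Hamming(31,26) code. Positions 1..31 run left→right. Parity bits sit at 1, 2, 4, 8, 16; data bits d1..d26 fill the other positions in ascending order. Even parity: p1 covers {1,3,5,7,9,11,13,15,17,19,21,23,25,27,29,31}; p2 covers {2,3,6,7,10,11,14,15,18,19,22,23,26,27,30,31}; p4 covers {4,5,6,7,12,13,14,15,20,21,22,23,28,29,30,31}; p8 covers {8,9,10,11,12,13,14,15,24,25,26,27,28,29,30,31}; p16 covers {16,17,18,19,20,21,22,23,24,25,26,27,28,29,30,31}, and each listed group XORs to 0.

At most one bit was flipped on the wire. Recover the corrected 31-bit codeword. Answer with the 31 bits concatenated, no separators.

s1 (pos 1,3,5,7,9,11,13,15,17,19,21,23,25,27,29,31): 0⊕0⊕1⊕1⊕0⊕1⊕1⊕1⊕0⊕0⊕1⊕1⊕1⊕1⊕1⊕1 = 1
s2 (pos 2,3,6,7,10,11,14,15,18,19,22,23,26,27,30,31): 0⊕0⊕1⊕1⊕0⊕1⊕1⊕1⊕1⊕0⊕0⊕1⊕1⊕1⊕1⊕1 = 1
s4 (pos 4,5,6,7,12,13,14,15,20,21,22,23,28,29,30,31): 1⊕1⊕1⊕1⊕0⊕1⊕1⊕1⊕0⊕1⊕0⊕1⊕1⊕1⊕1⊕1 = 1
s8 (pos 8,9,10,11,12,13,14,15,24,25,26,27,28,29,30,31): 0⊕0⊕0⊕1⊕0⊕1⊕1⊕1⊕0⊕1⊕1⊕1⊕1⊕1⊕1⊕1 = 1
s16 (pos 16,17,18,19,20,21,22,23,24,25,26,27,28,29,30,31): 0⊕0⊕1⊕0⊕0⊕1⊕0⊕1⊕0⊕1⊕1⊕1⊕1⊕1⊕1⊕1 = 0
Syndrome s16…s1 = 01111 → error at position 15.
Flip position 15: 0001111000101110010010101111111 → 0001111000101100010010101111111

0001111000101100010010101111111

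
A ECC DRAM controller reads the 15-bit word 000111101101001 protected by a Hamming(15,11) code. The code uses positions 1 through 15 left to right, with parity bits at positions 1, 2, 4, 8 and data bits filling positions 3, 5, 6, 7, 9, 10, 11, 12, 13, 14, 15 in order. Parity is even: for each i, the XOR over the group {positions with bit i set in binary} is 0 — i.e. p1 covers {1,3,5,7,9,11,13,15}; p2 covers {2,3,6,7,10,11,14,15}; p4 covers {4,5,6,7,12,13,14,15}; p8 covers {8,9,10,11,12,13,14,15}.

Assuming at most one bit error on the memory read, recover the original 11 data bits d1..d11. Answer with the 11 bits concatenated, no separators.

s1 (pos 1,3,5,7,9,11,13,15): 0⊕0⊕1⊕1⊕1⊕0⊕0⊕1 = 0
s2 (pos 2,3,6,7,10,11,14,15): 0⊕0⊕1⊕1⊕1⊕0⊕0⊕1 = 0
s4 (pos 4,5,6,7,12,13,14,15): 1⊕1⊕1⊕1⊕1⊕0⊕0⊕1 = 0
s8 (pos 8,9,10,11,12,13,14,15): 0⊕1⊕1⊕0⊕1⊕0⊕0⊕1 = 0
Syndrome s8…s1 = 0000 → no error.
Read data bits from positions 3,5,6,7,9,10,11,12,13,14,15: 01111101001

01111101001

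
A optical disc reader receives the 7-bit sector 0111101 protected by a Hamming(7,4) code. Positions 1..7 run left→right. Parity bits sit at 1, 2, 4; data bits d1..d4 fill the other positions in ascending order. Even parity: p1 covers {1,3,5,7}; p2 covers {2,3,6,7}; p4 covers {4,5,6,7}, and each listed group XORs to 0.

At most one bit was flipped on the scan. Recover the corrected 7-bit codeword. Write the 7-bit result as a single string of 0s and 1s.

s1 (pos 1,3,5,7): 0⊕1⊕1⊕1 = 1
s2 (pos 2,3,6,7): 1⊕1⊕0⊕1 = 1
s4 (pos 4,5,6,7): 1⊕1⊕0⊕1 = 1
Syndrome s4…s1 = 111 → error at position 7.
Flip position 7: 0111101 → 0111100

0111100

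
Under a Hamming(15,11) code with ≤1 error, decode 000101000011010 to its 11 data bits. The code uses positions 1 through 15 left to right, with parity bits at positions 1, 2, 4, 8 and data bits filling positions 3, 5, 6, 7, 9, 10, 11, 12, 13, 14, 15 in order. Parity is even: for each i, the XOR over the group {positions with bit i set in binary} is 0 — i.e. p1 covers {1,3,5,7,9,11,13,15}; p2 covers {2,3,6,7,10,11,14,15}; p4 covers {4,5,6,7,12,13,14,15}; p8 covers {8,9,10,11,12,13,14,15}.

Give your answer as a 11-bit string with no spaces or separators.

s1 (pos 1,3,5,7,9,11,13,15): 0⊕0⊕0⊕0⊕0⊕1⊕0⊕0 = 1
s2 (pos 2,3,6,7,10,11,14,15): 0⊕0⊕1⊕0⊕0⊕1⊕1⊕0 = 1
s4 (pos 4,5,6,7,12,13,14,15): 1⊕0⊕1⊕0⊕1⊕0⊕1⊕0 = 0
s8 (pos 8,9,10,11,12,13,14,15): 0⊕0⊕0⊕1⊕1⊕0⊕1⊕0 = 1
Syndrome s8…s1 = 1011 → error at position 11.
Flip position 11: 000101000011010 → 000101000001010
Read data bits from positions 3,5,6,7,9,10,11,12,13,14,15: 00100001010

00100001010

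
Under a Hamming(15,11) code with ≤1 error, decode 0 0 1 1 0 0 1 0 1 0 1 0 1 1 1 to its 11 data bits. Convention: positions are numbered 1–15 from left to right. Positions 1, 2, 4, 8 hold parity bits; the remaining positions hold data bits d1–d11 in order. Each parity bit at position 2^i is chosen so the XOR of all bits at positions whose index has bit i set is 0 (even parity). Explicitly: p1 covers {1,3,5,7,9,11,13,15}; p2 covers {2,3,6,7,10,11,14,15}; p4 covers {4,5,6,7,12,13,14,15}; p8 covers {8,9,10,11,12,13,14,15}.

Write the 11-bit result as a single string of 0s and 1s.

s1 (pos 1,3,5,7,9,11,13,15): 0⊕1⊕0⊕1⊕1⊕1⊕1⊕1 = 0
s2 (pos 2,3,6,7,10,11,14,15): 0⊕1⊕0⊕1⊕0⊕1⊕1⊕1 = 1
s4 (pos 4,5,6,7,12,13,14,15): 1⊕0⊕0⊕1⊕0⊕1⊕1⊕1 = 1
s8 (pos 8,9,10,11,12,13,14,15): 0⊕1⊕0⊕1⊕0⊕1⊕1⊕1 = 1
Syndrome s8…s1 = 1110 → error at position 14.
Flip position 14: 001100101010111 → 001100101010101
Read data bits from positions 3,5,6,7,9,10,11,12,13,14,15: 10011010101

10011010101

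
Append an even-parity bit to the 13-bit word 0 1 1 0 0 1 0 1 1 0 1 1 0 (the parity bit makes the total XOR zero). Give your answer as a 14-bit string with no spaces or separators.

01100101101101

XOR of the 13 data bits: 0⊕1⊕1⊕0⊕0⊕1⊕0⊕1⊕1⊕0⊕1⊕1⊕0 = 1
Parity bit = 1 (so all 14 bits XOR to 0).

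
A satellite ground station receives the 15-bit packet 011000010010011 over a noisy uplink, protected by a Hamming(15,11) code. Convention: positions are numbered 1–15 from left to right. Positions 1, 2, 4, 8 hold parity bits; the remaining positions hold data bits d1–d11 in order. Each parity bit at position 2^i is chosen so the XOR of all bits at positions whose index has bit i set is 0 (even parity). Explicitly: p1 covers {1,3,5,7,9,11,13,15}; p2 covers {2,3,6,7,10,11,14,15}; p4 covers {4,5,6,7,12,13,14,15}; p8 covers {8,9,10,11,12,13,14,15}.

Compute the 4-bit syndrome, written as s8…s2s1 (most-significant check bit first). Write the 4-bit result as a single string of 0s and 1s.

0011

s1 (pos 1,3,5,7,9,11,13,15): 0⊕1⊕0⊕0⊕0⊕1⊕0⊕1 = 1
s2 (pos 2,3,6,7,10,11,14,15): 1⊕1⊕0⊕0⊕0⊕1⊕1⊕1 = 1
s4 (pos 4,5,6,7,12,13,14,15): 0⊕0⊕0⊕0⊕0⊕0⊕1⊕1 = 0
s8 (pos 8,9,10,11,12,13,14,15): 1⊕0⊕0⊕1⊕0⊕0⊕1⊕1 = 0
Syndrome s8…s1 = 0011 → error at position 3.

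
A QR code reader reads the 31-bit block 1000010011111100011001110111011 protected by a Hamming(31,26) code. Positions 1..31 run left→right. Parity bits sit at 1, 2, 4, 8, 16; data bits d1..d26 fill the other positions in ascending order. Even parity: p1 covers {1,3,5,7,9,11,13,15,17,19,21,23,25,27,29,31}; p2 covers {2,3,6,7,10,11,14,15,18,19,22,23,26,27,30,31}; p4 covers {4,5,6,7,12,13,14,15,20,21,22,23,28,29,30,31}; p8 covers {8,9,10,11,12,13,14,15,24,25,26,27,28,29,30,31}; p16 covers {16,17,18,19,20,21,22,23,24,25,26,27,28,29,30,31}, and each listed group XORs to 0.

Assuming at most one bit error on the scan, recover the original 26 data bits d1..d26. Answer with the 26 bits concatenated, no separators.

s1 (pos 1,3,5,7,9,11,13,15,17,19,21,23,25,27,29,31): 1⊕0⊕0⊕0⊕1⊕1⊕1⊕0⊕0⊕1⊕0⊕1⊕0⊕1⊕0⊕1 = 0
s2 (pos 2,3,6,7,10,11,14,15,18,19,22,23,26,27,30,31): 0⊕0⊕1⊕0⊕1⊕1⊕1⊕0⊕1⊕1⊕1⊕1⊕1⊕1⊕1⊕1 = 0
s4 (pos 4,5,6,7,12,13,14,15,20,21,22,23,28,29,30,31): 0⊕0⊕1⊕0⊕1⊕1⊕1⊕0⊕0⊕0⊕1⊕1⊕1⊕0⊕1⊕1 = 1
s8 (pos 8,9,10,11,12,13,14,15,24,25,26,27,28,29,30,31): 0⊕1⊕1⊕1⊕1⊕1⊕1⊕0⊕1⊕0⊕1⊕1⊕1⊕0⊕1⊕1 = 0
s16 (pos 16,17,18,19,20,21,22,23,24,25,26,27,28,29,30,31): 0⊕0⊕1⊕1⊕0⊕0⊕1⊕1⊕1⊕0⊕1⊕1⊕1⊕0⊕1⊕1 = 0
Syndrome s16…s1 = 00100 → error at position 4.
Flip position 4: 1000010011111100011001110111011 → 1001010011111100011001110111011
Read data bits from positions 3,5,6,7,9,10,11,12,13,14,15,17,18,19,20,21,22,23,24,25,26,27,28,29,30,31: 00101111110011001110111011

00101111110011001110111011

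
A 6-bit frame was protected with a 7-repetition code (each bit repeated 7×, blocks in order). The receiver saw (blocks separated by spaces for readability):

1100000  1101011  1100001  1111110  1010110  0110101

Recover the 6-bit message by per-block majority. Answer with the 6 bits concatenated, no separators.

Block 1 (1100000): 2 ones → 0
Block 2 (1101011): 5 ones → 1
Block 3 (1100001): 3 ones → 0
Block 4 (1111110): 6 ones → 1
Block 5 (1010110): 4 ones → 1
Block 6 (0110101): 4 ones → 1

010111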